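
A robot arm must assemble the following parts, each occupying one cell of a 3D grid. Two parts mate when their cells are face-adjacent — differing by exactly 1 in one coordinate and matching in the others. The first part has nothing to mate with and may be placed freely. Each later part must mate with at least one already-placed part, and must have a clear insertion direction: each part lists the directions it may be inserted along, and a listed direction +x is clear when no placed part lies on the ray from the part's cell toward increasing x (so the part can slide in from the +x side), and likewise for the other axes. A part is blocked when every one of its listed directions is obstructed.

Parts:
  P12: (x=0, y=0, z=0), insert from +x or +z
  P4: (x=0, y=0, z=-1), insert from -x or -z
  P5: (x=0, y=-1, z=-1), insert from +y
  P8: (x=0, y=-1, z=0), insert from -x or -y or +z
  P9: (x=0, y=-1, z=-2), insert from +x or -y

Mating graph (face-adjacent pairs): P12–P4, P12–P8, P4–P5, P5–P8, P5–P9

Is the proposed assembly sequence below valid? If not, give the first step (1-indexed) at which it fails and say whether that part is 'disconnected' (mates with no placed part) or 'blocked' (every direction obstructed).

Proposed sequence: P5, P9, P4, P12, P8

1. P5@(0, -1, -1) [+y clear] — {P5}
2. P9@(0, -1, -2) [+x clear] — {P5, P9}
3. P4@(0, 0, -1) [-x clear] — {P4, P5, P9}
4. P12@(0, 0, 0) [+x clear] — {P12, P4, P5, P9}
5. P8@(0, -1, 0) [-x clear] — {P12, P4, P5, P8, P9}

Valid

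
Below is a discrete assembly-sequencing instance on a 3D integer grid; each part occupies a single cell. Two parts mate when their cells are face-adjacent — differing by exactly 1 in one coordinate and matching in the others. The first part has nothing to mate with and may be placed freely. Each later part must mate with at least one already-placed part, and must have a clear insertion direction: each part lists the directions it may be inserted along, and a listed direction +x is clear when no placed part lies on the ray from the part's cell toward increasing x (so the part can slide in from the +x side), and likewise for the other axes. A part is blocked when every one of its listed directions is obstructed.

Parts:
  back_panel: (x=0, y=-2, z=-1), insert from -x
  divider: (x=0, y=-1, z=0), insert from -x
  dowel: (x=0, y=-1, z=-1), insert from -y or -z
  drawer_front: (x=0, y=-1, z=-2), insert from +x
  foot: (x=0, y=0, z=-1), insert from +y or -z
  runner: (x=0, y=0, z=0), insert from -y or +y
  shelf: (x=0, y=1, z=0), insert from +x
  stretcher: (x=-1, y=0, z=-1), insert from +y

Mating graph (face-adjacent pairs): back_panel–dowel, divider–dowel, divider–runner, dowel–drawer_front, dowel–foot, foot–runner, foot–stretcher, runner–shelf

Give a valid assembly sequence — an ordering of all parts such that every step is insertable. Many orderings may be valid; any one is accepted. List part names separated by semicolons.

shelf; runner; divider; foot; stretcher; dowel; back_panel; drawer_front

1. shelf@(0, 1, 0) [+x clear] — {shelf}
2. runner@(0, 0, 0) [-y clear] — {runner, shelf}
3. divider@(0, -1, 0) [-x clear] — {divider, runner, shelf}
4. foot@(0, 0, -1) [+y clear] — {divider, foot, runner, shelf}
5. stretcher@(-1, 0, -1) [+y clear] — {divider, foot, runner, shelf, stretcher}
6. dowel@(0, -1, -1) [-y clear] — {divider, dowel, foot, runner, shelf, stretcher}
7. back_panel@(0, -2, -1) [-x clear] — {back_panel, divider, dowel, foot, runner, shelf, stretcher}
8. drawer_front@(0, -1, -2) [+x clear] — {back_panel, divider, dowel, drawer_front, foot, runner, shelf, stretcher}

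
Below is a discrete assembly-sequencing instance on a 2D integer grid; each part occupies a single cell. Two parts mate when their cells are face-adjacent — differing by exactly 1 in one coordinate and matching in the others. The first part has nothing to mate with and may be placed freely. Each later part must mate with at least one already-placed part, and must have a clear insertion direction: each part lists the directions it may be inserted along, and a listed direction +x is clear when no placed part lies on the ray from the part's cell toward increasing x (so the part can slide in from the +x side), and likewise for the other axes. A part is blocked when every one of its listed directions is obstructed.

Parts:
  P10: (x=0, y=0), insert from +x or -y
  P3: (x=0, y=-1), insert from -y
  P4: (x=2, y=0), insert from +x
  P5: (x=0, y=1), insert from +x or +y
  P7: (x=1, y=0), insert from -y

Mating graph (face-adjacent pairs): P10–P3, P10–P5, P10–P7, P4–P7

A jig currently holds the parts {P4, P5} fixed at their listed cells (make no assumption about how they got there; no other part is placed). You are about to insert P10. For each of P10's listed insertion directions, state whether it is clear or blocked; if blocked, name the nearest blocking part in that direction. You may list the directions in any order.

+x: nearest on ray is P4@(2, 0) ⇒ blocked
-y: ray from P10(0, 0) has no placed part ⇒ clear

+x: blocked by P4; -y: clear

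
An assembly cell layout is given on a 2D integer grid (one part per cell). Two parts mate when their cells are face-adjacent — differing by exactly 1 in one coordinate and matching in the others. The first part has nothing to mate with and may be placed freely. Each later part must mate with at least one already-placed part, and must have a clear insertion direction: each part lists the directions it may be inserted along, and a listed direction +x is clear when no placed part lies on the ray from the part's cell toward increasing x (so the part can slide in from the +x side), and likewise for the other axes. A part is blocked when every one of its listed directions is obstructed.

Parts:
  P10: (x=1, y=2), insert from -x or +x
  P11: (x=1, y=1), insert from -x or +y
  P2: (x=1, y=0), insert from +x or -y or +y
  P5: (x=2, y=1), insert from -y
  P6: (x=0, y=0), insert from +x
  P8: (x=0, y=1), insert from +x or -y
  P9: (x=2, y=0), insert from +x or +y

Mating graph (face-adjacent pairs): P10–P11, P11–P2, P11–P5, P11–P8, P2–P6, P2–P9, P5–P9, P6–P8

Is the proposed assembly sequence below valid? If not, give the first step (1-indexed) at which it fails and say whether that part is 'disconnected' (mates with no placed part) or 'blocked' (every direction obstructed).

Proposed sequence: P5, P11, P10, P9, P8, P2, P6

1. P5@(2, 1) [-y clear] — {P5}
2. P11@(1, 1) [-x clear] — {P11, P5}
3. P10@(1, 2) [-x clear] — {P10, P11, P5}
4. P9@(2, 0) [+x clear] — {P10, P11, P5, P9}
5. P8@(0, 1) [-y clear] — {P10, P11, P5, P8, P9}
6. P2@(1, 0) [-y clear] — {P10, P11, P2, P5, P8, P9}
7. P6@(0, 0) — +x all obstructed ⇒ blocked

Invalid at step 7 (blocked)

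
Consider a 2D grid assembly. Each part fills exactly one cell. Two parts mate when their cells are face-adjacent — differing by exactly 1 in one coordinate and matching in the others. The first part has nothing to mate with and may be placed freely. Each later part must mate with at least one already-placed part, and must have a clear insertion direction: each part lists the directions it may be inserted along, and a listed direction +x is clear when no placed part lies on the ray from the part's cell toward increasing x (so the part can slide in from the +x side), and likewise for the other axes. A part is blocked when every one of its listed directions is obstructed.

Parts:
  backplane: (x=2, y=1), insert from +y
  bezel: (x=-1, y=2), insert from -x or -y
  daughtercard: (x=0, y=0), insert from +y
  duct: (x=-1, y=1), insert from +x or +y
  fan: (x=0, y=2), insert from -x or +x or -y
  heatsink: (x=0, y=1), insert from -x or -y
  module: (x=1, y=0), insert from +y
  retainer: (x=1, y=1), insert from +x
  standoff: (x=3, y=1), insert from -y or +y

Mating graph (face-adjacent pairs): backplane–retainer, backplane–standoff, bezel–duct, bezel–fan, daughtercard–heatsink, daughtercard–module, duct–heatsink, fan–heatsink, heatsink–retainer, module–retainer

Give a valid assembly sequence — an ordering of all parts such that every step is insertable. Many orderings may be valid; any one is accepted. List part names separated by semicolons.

daughtercard; heatsink; duct; bezel; module; fan; retainer; backplane; standoff

1. daughtercard@(0, 0) [+y clear] — {daughtercard}
2. heatsink@(0, 1) [-x clear] — {daughtercard, heatsink}
3. duct@(-1, 1) [+y clear] — {daughtercard, duct, heatsink}
4. bezel@(-1, 2) [-x clear] — {bezel, daughtercard, duct, heatsink}
5. module@(1, 0) [+y clear] — {bezel, daughtercard, duct, heatsink, module}
6. fan@(0, 2) [+x clear] — {bezel, daughtercard, duct, fan, heatsink, module}
7. retainer@(1, 1) [+x clear] — {bezel, daughtercard, duct, fan, heatsink, module, retainer}
8. backplane@(2, 1) [+y clear] — {backplane, bezel, daughtercard, duct, fan, heatsink, module, retainer}
9. standoff@(3, 1) [-y clear] — {backplane, bezel, daughtercard, duct, fan, heatsink, module, retainer, standoff}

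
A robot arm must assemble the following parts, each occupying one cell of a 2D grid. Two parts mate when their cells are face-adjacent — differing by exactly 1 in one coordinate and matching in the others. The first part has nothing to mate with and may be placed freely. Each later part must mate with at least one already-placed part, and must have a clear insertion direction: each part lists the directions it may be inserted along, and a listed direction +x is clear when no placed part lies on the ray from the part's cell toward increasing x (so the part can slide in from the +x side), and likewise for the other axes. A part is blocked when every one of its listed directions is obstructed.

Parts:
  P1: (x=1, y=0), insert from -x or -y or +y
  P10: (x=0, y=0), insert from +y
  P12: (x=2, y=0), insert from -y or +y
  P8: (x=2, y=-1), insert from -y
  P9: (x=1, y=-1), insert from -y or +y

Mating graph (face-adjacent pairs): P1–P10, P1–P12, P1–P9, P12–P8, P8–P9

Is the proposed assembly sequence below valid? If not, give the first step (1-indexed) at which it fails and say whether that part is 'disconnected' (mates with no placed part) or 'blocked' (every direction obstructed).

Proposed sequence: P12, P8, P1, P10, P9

1. P12@(2, 0) [-y clear] — {P12}
2. P8@(2, -1) [-y clear] — {P12, P8}
3. P1@(1, 0) [-x clear] — {P1, P12, P8}
4. P10@(0, 0) [+y clear] — {P1, P10, P12, P8}
5. P9@(1, -1) [-y clear] — {P1, P10, P12, P8, P9}

Valid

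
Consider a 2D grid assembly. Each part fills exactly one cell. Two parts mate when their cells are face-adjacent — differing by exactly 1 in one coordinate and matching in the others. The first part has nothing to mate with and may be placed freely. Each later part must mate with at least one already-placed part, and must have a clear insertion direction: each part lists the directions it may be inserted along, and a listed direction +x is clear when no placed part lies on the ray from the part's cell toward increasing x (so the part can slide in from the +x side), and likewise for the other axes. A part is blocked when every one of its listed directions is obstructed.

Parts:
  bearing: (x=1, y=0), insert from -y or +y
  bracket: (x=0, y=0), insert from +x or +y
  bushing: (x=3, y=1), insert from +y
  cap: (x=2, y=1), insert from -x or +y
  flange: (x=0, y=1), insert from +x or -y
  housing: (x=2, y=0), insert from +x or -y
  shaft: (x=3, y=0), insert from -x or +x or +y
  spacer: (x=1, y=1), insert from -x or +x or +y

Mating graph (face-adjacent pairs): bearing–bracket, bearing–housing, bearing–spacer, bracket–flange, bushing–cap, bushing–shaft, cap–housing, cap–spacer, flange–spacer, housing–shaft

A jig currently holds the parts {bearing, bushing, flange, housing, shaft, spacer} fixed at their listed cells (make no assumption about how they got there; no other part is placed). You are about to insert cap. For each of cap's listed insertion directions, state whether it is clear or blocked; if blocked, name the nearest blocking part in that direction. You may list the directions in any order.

+y: clear; -x: blocked by spacer

-x: nearest on ray is spacer@(1, 1) ⇒ blocked
+y: ray from cap(2, 1) has no placed part ⇒ clear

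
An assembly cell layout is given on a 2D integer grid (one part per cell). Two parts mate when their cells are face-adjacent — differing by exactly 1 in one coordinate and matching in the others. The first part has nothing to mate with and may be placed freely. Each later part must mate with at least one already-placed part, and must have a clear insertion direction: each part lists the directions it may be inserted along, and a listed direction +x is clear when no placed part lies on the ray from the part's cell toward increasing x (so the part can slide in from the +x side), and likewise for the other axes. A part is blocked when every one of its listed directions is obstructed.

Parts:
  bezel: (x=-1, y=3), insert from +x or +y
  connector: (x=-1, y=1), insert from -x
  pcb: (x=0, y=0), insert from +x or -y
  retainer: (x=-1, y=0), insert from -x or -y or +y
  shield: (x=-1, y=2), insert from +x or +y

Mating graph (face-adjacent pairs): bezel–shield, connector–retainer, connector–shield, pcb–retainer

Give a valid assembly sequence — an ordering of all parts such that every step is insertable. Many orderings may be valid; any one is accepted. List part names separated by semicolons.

pcb; retainer; connector; shield; bezel

1. pcb@(0, 0) [+x clear] — {pcb}
2. retainer@(-1, 0) [-x clear] — {pcb, retainer}
3. connector@(-1, 1) [-x clear] — {connector, pcb, retainer}
4. shield@(-1, 2) [+x clear] — {connector, pcb, retainer, shield}
5. bezel@(-1, 3) [+x clear] — {bezel, connector, pcb, retainer, shield}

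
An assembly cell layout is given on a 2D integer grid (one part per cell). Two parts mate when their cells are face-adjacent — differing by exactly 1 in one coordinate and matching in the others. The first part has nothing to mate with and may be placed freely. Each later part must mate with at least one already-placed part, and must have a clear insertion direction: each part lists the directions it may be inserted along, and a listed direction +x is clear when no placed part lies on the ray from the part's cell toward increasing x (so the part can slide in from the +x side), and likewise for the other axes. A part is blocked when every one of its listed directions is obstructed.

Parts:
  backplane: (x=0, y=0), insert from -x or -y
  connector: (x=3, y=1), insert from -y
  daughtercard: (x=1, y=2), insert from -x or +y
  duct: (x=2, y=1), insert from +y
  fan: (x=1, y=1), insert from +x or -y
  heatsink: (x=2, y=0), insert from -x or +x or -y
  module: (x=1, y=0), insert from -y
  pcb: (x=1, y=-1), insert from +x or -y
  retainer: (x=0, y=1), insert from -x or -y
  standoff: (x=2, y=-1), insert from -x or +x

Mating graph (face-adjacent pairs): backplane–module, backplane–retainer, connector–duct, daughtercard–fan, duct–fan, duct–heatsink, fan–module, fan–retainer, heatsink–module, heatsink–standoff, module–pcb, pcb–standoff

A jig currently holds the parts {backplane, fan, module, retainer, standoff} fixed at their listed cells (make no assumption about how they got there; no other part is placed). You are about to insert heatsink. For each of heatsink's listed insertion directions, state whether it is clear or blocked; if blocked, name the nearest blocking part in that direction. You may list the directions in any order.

+x: clear; -x: blocked by module; -y: blocked by standoff

-x: nearest on ray is module@(1, 0) ⇒ blocked
+x: ray from heatsink(2, 0) has no placed part ⇒ clear
-y: nearest on ray is standoff@(2, -1) ⇒ blocked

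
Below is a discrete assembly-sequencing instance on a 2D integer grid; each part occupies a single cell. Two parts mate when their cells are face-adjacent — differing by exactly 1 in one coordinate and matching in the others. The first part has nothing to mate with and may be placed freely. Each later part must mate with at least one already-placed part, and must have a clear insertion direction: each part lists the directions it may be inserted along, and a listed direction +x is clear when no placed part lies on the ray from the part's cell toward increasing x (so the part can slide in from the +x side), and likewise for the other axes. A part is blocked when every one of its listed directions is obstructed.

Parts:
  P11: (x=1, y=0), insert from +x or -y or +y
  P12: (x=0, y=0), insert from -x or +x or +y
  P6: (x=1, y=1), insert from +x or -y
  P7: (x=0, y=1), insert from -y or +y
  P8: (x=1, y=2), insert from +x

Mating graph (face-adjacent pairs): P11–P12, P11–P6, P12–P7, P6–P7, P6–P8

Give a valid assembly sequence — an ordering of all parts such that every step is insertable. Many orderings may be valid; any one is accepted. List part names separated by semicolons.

P12; P11; P7; P6; P8

1. P12@(0, 0) [-x clear] — {P12}
2. P11@(1, 0) [+x clear] — {P11, P12}
3. P7@(0, 1) [+y clear] — {P11, P12, P7}
4. P6@(1, 1) [+x clear] — {P11, P12, P6, P7}
5. P8@(1, 2) [+x clear] — {P11, P12, P6, P7, P8}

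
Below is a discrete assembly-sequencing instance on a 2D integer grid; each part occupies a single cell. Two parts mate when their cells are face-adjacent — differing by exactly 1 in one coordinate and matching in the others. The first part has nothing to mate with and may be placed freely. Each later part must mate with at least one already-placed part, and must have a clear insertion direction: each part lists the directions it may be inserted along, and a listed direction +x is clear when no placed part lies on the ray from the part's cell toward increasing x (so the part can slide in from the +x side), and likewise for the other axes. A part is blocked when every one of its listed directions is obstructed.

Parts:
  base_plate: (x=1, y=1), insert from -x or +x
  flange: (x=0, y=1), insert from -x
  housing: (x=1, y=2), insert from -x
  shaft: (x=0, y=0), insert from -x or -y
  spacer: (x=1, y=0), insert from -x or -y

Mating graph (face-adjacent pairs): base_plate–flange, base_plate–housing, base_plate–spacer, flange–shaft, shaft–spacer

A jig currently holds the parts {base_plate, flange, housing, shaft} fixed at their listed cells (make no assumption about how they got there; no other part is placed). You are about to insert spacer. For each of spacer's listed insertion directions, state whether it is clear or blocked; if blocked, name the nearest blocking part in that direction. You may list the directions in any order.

-x: nearest on ray is shaft@(0, 0) ⇒ blocked
-y: ray from spacer(1, 0) has no placed part ⇒ clear

-x: blocked by shaft; -y: clear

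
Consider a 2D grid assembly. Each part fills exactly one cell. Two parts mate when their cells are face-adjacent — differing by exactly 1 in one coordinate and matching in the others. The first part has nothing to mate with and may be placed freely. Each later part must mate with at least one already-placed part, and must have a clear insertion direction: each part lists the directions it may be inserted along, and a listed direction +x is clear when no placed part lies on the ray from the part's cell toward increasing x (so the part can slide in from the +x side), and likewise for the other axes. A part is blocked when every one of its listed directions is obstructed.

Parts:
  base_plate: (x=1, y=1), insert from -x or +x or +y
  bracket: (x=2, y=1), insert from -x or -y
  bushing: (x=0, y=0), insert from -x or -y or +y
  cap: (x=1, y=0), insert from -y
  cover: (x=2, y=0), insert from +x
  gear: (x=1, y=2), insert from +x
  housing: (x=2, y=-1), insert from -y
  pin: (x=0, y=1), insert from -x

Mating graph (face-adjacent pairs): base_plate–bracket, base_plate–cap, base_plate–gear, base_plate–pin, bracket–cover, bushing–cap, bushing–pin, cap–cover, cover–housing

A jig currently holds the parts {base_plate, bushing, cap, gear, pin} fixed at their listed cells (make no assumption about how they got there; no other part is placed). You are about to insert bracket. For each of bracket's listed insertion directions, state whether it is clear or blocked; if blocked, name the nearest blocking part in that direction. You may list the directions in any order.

-x: nearest on ray is base_plate@(1, 1) ⇒ blocked
-y: ray from bracket(2, 1) has no placed part ⇒ clear

-x: blocked by base_plate; -y: clear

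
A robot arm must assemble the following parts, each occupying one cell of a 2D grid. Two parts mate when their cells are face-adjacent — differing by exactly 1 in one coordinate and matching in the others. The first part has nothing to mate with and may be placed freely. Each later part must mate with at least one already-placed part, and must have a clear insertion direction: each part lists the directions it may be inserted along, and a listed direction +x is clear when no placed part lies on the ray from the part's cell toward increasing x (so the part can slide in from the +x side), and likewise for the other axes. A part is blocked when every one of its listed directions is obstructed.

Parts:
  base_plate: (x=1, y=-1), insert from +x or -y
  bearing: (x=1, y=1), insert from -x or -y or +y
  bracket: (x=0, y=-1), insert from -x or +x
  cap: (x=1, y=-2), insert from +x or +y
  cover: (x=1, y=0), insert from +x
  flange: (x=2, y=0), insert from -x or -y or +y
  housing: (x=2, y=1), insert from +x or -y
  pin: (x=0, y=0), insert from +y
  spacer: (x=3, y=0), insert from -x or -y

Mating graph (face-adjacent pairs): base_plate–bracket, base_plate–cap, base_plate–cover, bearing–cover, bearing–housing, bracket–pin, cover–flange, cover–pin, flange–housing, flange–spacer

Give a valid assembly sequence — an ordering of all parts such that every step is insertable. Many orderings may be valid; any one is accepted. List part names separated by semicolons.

1. bearing@(1, 1) [-x clear] — {bearing}
2. housing@(2, 1) [+x clear] — {bearing, housing}
3. cover@(1, 0) [+x clear] — {bearing, cover, housing}
4. pin@(0, 0) [+y clear] — {bearing, cover, housing, pin}
5. bracket@(0, -1) [-x clear] — {bearing, bracket, cover, housing, pin}
6. base_plate@(1, -1) [+x clear] — {base_plate, bearing, bracket, cover, housing, pin}
7. cap@(1, -2) [+x clear] — {base_plate, bearing, bracket, cap, cover, housing, pin}
8. flange@(2, 0) [-y clear] — {base_plate, bearing, bracket, cap, cover, flange, housing, pin}
9. spacer@(3, 0) [-y clear] — {base_plate, bearing, bracket, cap, cover, flange, housing, pin, spacer}

bearing; housing; cover; pin; bracket; base_plate; cap; flange; spacer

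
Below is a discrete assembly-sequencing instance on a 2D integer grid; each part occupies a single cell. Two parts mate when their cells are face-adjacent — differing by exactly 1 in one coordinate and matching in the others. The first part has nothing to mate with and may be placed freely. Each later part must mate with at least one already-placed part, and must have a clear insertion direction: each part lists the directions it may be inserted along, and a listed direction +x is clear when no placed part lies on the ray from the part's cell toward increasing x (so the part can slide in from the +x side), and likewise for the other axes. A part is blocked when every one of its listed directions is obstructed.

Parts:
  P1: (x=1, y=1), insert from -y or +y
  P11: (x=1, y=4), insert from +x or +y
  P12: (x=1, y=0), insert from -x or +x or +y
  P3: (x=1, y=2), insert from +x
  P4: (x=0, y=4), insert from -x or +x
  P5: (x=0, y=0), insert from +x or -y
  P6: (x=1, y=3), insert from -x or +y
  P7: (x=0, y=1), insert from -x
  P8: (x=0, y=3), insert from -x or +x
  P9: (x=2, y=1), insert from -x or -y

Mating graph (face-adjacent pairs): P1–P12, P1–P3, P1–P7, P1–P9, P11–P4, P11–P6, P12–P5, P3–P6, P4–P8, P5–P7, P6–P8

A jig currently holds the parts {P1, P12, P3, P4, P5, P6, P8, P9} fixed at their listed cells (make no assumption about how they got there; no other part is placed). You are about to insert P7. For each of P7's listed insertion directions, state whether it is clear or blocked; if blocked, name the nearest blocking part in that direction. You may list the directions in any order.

-x: ray from P7(0, 1) has no placed part ⇒ clear

-x: clear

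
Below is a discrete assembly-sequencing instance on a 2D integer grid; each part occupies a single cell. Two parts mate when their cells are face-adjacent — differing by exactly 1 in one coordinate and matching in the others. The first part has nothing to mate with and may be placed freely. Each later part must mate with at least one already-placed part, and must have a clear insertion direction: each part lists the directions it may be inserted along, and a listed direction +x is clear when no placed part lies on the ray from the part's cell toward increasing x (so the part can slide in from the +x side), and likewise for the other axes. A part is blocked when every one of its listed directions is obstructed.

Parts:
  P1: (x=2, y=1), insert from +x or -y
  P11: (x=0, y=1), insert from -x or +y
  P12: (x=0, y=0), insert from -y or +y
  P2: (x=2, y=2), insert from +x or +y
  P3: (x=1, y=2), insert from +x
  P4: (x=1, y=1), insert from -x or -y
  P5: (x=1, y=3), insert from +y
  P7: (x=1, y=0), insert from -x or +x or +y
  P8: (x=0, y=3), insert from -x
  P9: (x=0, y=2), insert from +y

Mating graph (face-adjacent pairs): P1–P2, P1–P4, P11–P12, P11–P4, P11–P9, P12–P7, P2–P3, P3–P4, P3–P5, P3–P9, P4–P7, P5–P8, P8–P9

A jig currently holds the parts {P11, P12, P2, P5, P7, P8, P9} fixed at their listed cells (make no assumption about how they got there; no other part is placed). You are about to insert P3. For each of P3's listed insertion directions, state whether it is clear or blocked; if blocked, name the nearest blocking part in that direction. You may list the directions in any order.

+x: nearest on ray is P2@(2, 2) ⇒ blocked

+x: blocked by P2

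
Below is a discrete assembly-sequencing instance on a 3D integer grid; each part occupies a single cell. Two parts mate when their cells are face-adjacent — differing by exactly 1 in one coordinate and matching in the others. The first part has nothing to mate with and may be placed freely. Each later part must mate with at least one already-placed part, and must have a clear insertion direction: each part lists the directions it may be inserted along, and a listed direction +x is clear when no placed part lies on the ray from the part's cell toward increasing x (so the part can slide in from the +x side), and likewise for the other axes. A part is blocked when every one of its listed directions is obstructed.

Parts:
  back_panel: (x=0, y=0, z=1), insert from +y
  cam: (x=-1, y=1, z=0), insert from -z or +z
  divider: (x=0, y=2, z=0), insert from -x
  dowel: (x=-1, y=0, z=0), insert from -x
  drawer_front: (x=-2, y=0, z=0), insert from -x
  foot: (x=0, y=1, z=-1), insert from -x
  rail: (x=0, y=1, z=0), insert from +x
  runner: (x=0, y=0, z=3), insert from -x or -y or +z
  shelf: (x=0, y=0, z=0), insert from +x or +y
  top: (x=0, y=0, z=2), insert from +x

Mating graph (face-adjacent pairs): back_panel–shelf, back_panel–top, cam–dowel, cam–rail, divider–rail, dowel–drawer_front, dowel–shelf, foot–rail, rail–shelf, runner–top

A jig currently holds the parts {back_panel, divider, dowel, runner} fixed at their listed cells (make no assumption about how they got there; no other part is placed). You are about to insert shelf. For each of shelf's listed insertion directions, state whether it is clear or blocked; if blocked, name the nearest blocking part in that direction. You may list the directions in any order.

+x: ray from shelf(0, 0, 0) has no placed part ⇒ clear
+y: nearest on ray is divider@(0, 2, 0) ⇒ blocked

+x: clear; +y: blocked by divider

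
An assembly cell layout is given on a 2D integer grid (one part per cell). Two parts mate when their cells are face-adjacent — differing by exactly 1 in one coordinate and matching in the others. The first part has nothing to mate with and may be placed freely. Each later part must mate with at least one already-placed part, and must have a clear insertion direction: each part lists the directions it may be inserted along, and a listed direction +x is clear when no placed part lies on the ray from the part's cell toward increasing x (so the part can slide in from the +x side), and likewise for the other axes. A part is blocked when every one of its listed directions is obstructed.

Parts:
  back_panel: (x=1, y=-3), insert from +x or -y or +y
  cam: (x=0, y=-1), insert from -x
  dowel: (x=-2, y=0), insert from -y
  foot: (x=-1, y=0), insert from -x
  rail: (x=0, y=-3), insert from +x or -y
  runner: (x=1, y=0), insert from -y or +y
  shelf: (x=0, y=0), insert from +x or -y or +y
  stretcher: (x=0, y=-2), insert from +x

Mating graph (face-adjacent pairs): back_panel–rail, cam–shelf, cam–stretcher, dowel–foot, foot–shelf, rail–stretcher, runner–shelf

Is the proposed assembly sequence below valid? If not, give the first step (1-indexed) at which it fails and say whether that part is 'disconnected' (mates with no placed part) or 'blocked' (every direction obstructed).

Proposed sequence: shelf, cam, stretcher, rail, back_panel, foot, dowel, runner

Valid

1. shelf@(0, 0) [+x clear] — {shelf}
2. cam@(0, -1) [-x clear] — {cam, shelf}
3. stretcher@(0, -2) [+x clear] — {cam, shelf, stretcher}
4. rail@(0, -3) [+x clear] — {cam, rail, shelf, stretcher}
5. back_panel@(1, -3) [+x clear] — {back_panel, cam, rail, shelf, stretcher}
6. foot@(-1, 0) [-x clear] — {back_panel, cam, foot, rail, shelf, stretcher}
7. dowel@(-2, 0) [-y clear] — {back_panel, cam, dowel, foot, rail, shelf, stretcher}
8. runner@(1, 0) [+y clear] — {back_panel, cam, dowel, foot, rail, runner, shelf, stretcher}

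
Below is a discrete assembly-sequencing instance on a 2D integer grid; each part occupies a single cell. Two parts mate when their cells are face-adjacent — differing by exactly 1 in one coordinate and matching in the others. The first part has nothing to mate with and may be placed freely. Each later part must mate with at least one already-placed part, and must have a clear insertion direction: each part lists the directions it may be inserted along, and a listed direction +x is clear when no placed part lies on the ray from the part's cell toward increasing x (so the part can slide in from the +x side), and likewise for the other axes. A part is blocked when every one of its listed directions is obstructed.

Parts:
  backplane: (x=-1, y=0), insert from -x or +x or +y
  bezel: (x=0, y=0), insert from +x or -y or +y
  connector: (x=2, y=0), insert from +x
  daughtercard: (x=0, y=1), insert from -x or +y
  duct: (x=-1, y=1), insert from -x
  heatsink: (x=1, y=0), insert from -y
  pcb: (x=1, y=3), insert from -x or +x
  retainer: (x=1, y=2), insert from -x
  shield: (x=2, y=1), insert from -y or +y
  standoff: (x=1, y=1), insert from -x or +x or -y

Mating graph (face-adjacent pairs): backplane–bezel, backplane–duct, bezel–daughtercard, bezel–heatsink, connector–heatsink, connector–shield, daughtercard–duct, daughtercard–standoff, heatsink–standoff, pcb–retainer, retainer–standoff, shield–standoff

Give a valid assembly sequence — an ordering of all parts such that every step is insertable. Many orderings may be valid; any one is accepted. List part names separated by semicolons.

retainer; standoff; pcb; daughtercard; duct; backplane; shield; connector; heatsink; bezel

1. retainer@(1, 2) [-x clear] — {retainer}
2. standoff@(1, 1) [-x clear] — {retainer, standoff}
3. pcb@(1, 3) [-x clear] — {pcb, retainer, standoff}
4. daughtercard@(0, 1) [-x clear] — {daughtercard, pcb, retainer, standoff}
5. duct@(-1, 1) [-x clear] — {daughtercard, duct, pcb, retainer, standoff}
6. backplane@(-1, 0) [-x clear] — {backplane, daughtercard, duct, pcb, retainer, standoff}
7. shield@(2, 1) [-y clear] — {backplane, daughtercard, duct, pcb, retainer, shield, standoff}
8. connector@(2, 0) [+x clear] — {backplane, connector, daughtercard, duct, pcb, retainer, shield, standoff}
9. heatsink@(1, 0) [-y clear] — {backplane, connector, daughtercard, duct, heatsink, pcb, retainer, shield, standoff}
10. bezel@(0, 0) [-y clear] — {backplane, bezel, connector, daughtercard, duct, heatsink, pcb, retainer, shield, standoff}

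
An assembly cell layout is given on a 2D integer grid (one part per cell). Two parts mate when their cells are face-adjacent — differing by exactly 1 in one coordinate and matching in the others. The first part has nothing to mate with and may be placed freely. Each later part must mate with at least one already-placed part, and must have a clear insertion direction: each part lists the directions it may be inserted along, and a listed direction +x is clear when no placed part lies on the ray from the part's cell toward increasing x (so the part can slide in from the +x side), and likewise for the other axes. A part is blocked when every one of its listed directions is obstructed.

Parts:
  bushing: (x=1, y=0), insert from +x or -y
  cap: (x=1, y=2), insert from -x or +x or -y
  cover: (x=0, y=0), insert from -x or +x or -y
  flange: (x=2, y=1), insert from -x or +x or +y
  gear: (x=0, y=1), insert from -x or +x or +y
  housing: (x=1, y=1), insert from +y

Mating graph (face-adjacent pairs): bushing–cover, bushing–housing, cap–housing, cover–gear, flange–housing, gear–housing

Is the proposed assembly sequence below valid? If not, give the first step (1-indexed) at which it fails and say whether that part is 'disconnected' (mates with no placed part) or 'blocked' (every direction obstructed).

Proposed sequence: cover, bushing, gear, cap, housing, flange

1. cover@(0, 0) [-x clear] — {cover}
2. bushing@(1, 0) [+x clear] — {bushing, cover}
3. gear@(0, 1) [-x clear] — {bushing, cover, gear}
4. cap@(1, 2) — no placed neighbour ⇒ disconnected

Invalid at step 4 (disconnected)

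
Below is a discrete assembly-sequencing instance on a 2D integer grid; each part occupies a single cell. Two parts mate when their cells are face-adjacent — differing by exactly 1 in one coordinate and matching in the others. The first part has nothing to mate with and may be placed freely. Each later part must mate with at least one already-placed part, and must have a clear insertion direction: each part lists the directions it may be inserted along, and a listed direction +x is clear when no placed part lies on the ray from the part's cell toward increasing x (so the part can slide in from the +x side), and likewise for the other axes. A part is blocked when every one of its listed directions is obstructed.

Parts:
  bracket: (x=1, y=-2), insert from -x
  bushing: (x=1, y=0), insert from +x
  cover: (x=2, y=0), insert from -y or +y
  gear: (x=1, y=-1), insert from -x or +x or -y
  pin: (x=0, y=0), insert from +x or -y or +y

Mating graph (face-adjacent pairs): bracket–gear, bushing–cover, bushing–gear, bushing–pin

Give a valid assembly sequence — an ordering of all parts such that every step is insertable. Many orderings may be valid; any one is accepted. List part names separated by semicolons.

1. gear@(1, -1) [-x clear] — {gear}
2. bushing@(1, 0) [+x clear] — {bushing, gear}
3. bracket@(1, -2) [-x clear] — {bracket, bushing, gear}
4. pin@(0, 0) [-y clear] — {bracket, bushing, gear, pin}
5. cover@(2, 0) [-y clear] — {bracket, bushing, cover, gear, pin}

gear; bushing; bracket; pin; cover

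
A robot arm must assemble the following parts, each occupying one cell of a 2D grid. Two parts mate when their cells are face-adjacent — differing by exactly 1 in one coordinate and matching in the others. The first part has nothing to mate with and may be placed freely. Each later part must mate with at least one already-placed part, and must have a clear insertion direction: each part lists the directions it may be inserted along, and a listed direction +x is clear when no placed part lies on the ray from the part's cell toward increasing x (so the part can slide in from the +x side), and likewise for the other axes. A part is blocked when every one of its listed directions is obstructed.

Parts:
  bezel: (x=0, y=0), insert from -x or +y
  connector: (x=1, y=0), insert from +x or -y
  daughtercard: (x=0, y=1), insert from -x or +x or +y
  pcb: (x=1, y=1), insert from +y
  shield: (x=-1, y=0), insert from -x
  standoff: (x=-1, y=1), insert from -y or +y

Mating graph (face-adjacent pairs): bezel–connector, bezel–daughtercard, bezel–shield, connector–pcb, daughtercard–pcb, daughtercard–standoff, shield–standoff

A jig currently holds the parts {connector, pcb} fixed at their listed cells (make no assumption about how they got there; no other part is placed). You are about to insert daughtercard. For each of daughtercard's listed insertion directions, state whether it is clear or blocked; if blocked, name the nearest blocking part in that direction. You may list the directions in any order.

-x: ray from daughtercard(0, 1) has no placed part ⇒ clear
+x: nearest on ray is pcb@(1, 1) ⇒ blocked
+y: ray from daughtercard(0, 1) has no placed part ⇒ clear

+x: blocked by pcb; +y: clear; -x: clear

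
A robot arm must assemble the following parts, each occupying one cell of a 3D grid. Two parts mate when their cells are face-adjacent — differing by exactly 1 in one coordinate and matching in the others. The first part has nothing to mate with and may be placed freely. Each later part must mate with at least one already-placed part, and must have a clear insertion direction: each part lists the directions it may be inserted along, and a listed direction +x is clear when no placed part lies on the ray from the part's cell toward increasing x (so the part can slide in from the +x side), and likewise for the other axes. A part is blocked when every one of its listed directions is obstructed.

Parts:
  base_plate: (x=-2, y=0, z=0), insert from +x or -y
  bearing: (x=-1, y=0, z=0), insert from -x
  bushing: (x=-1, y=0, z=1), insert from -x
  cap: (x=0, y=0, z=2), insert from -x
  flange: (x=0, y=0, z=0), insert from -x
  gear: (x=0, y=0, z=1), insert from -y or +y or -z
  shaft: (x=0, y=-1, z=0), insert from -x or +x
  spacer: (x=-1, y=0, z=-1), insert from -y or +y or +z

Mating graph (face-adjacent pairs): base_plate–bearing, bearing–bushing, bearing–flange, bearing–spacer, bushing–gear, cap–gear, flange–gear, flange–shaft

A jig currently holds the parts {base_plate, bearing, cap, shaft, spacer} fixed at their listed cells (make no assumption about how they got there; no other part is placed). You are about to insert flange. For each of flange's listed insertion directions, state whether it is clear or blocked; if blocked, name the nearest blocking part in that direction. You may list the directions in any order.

-x: blocked by bearing

-x: nearest on ray is bearing@(-1, 0, 0) ⇒ blocked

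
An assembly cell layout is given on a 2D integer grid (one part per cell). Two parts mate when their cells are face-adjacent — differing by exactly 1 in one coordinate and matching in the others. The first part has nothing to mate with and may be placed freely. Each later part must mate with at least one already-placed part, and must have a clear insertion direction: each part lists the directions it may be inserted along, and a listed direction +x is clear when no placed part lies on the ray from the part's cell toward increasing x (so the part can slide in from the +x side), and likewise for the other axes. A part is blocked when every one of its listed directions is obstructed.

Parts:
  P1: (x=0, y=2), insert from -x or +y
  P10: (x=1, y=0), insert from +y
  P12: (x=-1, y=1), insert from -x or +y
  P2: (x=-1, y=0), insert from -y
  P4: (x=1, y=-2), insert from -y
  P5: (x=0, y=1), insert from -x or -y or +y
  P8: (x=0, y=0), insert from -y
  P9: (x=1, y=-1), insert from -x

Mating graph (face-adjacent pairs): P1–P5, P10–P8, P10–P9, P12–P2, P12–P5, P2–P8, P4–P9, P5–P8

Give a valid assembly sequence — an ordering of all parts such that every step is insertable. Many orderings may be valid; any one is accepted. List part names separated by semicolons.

1. P12@(-1, 1) [-x clear] — {P12}
2. P2@(-1, 0) [-y clear] — {P12, P2}
3. P8@(0, 0) [-y clear] — {P12, P2, P8}
4. P10@(1, 0) [+y clear] — {P10, P12, P2, P8}
5. P5@(0, 1) [+y clear] — {P10, P12, P2, P5, P8}
6. P9@(1, -1) [-x clear] — {P10, P12, P2, P5, P8, P9}
7. P4@(1, -2) [-y clear] — {P10, P12, P2, P4, P5, P8, P9}
8. P1@(0, 2) [-x clear] — {P1, P10, P12, P2, P4, P5, P8, P9}

P12; P2; P8; P10; P5; P9; P4; P1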